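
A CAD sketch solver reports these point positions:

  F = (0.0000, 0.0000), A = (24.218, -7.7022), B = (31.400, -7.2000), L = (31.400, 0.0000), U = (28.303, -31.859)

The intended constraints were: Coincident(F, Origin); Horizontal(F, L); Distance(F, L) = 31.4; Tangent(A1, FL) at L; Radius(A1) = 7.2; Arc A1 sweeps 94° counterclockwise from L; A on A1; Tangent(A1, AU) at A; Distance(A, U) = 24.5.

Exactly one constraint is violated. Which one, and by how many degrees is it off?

Tangent(A1, AU) at A — off by 5.60°.

F = (0.00, 0.00) ✓; F.y = 0.00, L.y = 0.00 ✓; |FL| = 31.40 ✓; ∠(BL, LF) = 90.00° ✓; |BL| = 7.200 ✓; bearing(B→A) − bearing(B→L) = 94.00° ✓; |BA| = 7.200 ✓; ∠(BA, AU) = 84.40° ✗; |AU| = 24.50 ✓.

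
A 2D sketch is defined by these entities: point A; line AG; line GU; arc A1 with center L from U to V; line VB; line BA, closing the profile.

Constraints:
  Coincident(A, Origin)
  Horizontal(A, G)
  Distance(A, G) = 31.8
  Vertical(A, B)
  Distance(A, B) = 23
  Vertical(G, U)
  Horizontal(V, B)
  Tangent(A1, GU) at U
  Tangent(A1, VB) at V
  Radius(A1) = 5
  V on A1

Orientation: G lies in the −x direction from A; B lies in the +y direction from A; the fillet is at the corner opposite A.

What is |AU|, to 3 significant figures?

36.5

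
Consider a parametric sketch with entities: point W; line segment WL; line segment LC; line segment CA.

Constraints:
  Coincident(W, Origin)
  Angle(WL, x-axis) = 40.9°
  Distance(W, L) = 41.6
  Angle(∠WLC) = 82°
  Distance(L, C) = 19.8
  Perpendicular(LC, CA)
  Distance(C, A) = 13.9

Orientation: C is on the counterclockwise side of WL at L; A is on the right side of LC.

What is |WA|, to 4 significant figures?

56.85

W is at the origin; WL runs at 40.9° with length 41.6, so L = 41.6·(cos 40.9°, sin 40.9°) = (31.44, 27.24). ∠WLC = 82.0°, so LC runs at 40.9° + (180° − 82.0°) = 138.9° from the x-axis; with |LC| = 19.8, C = L + 19.8·(cos 138.9°, sin 138.9°) = (16.52, 40.25). The perpendicularity gives CA at right angles to LC; with |CA| = 13.9 on the right of LC, A = C + 13.9·(0.6574, 0.7536) = (25.66, 50.73). Then |WA| = |A − W| = 56.85.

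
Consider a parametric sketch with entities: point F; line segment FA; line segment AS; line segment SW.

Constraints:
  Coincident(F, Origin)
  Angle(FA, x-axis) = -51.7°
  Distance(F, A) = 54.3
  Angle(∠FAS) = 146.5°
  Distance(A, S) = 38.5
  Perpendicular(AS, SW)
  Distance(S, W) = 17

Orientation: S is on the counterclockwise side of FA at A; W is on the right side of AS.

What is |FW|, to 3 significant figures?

96.0

∠FAS = 146.5°, so AS runs at -51.7° + (180° − 146.5°) = -18.2° from the x-axis; with |AS| = 38.5, S = A + 38.5·(cos -18.2°, sin -18.2°) = (70.2, -54.6). AS is perpendicular to SW; with |SW| = 17.0 on the right of AS, W = S + 17.0·(-0.312, -0.950) = (64.9, -70.8). Then |FW| = |W − F| = 96.0.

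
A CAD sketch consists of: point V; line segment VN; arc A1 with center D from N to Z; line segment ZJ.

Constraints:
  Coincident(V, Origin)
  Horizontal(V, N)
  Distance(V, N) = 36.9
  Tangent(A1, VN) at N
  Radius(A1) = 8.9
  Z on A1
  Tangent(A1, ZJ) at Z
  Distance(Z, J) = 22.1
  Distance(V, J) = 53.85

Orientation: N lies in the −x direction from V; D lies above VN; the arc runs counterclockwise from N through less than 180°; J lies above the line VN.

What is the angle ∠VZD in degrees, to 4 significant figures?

116.4°

Checks: |DZ| = 8.900 ✓; ∠(DZ, ZJ) = 90.00° ✓; |ZJ| = 22.10 ✓; |VJ| = 53.85 ✓.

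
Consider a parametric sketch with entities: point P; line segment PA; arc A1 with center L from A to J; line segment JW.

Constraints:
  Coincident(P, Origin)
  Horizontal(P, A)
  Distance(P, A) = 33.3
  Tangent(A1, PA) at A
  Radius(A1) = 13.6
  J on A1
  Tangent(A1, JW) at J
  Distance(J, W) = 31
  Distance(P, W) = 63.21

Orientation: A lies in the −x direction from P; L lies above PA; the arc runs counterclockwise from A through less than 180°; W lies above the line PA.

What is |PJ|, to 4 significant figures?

32.26

Checks: |LJ| = 13.60 ✓; ∠(LJ, JW) = 90.00° ✓; |JW| = 31.00 ✓; |PW| = 63.21 ✓.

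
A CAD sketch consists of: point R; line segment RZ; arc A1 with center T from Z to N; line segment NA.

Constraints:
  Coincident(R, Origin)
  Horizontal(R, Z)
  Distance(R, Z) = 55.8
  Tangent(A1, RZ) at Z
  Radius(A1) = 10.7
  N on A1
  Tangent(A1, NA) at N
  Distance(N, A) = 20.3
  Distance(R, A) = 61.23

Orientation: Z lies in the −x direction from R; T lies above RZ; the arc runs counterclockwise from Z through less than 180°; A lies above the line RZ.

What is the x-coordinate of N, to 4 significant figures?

-45.56

Checks: ∠(TZ, ZR) = 90.00° ✓; |TZ| = 10.70 ✓; |TN| = 10.70 ✓; ∠(TN, NA) = 90.00° ✓; |NA| = 20.30 ✓; |RA| = 61.23 ✓.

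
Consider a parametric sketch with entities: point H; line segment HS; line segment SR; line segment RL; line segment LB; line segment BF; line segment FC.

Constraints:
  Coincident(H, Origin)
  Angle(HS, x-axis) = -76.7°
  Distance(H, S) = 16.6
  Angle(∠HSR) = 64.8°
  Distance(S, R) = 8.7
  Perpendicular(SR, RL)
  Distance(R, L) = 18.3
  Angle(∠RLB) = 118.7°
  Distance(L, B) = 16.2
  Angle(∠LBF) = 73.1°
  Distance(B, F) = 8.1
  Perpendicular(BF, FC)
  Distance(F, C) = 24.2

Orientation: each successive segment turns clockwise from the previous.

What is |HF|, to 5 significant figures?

14.574

∠RLB = 118.7° gives LB at 16.800° from the x-axis; with |LB| = 16.2, B = (14.588, 8.2282). ∠LBF = 73.1° gives BF at -90.100° from the x-axis; with |BF| = 8.1, F = (14.574, 0.12825). Then |HF| = |F − H| = 14.574.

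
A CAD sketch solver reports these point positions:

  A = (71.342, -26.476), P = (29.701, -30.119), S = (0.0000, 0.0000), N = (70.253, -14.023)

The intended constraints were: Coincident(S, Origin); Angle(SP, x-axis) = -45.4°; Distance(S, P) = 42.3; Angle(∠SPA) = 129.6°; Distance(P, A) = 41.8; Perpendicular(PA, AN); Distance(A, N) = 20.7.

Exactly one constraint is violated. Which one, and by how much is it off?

Distance(A, N) = 20.7 — off by 8.20.

S = (0.00, 0.00) ✓; SP at -45.40° ✓; |SP| = 42.30 ✓; ∠SPA = 129.6° ✓; |PA| = 41.80 ✓; ∠(PA, AN) = 90.00° ✓; |AN| = 12.50 ✗.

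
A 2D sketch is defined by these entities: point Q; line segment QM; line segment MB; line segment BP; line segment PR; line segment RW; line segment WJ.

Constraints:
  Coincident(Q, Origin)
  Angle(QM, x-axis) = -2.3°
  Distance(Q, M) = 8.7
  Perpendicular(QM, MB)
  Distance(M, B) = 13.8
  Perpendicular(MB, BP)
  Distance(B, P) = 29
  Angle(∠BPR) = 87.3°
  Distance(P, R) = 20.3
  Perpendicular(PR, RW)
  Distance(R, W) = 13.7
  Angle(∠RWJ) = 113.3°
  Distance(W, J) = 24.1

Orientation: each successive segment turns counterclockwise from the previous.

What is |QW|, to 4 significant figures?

8.126

Q is at the origin; QM runs at -2.3° with length 8.7, so M = (8.693, -0.3491). QM is perpendicular to MB, so MB runs at 87.70°; with |MB| = 13.8, B = (9.247, 13.44). MB is perpendicular to BP, so BP runs at 177.7°; with |BP| = 29.0, P = (-19.73, 14.60). ∠BPR = 87.3° gives PR at -89.60° from the x-axis; with |PR| = 20.3, R = (-19.59, -5.696). PR ⟂ RW, so RW runs at 0.4000°; with |RW| = 13.7, W = (-5.888, -5.600). Then |QW| = |W − Q| = 8.126.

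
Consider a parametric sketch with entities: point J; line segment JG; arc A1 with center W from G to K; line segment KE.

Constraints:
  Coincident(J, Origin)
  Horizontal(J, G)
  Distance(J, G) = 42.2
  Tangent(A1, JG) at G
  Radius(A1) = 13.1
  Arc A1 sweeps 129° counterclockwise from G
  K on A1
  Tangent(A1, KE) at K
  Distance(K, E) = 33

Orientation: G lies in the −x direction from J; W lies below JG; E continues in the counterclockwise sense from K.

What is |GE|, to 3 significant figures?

48.2

On A1, G sits at bearing 90° from W; a 129° counterclockwise sweep puts K at bearing 219°, so K = W + 13.1·(cos 219°, sin 219°) = (-52.4, -21.3). A1 meets KE tangentially, so WK is at right angles to KE, so KE runs along (−sin 219°, cos 219°); with |KE| = 33.0, E = (-31.6, -47.0). Then |GE| = |E − G| = 48.2.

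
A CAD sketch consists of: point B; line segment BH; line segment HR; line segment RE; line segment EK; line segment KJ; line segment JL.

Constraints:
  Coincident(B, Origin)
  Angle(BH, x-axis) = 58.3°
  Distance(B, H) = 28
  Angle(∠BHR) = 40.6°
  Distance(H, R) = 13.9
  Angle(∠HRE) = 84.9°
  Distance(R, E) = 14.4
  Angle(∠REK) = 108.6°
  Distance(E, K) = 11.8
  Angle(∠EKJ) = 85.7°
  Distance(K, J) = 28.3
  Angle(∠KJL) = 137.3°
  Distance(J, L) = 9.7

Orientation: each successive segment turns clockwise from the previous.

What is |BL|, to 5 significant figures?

41.856

∠EKJ = 85.7° gives KJ at 18.100° from the x-axis; with |KJ| = 28.3, J = (24.898, 28.838). ∠KJL = 137.3° gives JL at -24.600° from the x-axis; with |JL| = 9.7, L = (33.718, 24.800). Then |BL| = |L − B| = 41.856.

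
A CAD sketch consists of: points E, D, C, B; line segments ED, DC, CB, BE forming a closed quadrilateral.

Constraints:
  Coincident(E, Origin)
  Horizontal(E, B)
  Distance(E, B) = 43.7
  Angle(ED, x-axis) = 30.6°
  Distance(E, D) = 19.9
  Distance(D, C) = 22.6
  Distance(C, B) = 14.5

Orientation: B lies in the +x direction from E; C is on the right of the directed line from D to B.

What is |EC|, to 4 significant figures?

32.17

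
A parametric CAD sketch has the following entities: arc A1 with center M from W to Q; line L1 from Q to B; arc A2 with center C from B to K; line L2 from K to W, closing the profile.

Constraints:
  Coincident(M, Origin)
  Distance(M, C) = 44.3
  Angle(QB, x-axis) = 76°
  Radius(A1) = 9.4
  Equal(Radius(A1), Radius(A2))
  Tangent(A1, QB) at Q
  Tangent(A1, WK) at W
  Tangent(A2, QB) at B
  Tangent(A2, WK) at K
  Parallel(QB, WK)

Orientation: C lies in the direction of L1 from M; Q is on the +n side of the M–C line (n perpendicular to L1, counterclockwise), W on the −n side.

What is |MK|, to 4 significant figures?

45.29

The slot axis is L1's direction at 76.0°, so u = (cos 76.0°, sin 76.0°) = (0.2419, 0.9703) and n = (−sin 76.0°, cos 76.0°) = (-0.9703, 0.2419). M is at the origin and C lies 44.3 along u from M, so C = 44.3·u = (10.72, 42.98). Tangency of A1 to both parallel lines with radius 9.4 puts Q and W at M ± 9.4·n: Q = (-9.121, 2.274), W = (9.121, -2.274). Equal radii place B and K the same way about C: B = C + 9.4·n = (1.596, 45.26), K = C − 9.4·n = (19.84, 40.71). Then |MK| = |K − M| = 45.29.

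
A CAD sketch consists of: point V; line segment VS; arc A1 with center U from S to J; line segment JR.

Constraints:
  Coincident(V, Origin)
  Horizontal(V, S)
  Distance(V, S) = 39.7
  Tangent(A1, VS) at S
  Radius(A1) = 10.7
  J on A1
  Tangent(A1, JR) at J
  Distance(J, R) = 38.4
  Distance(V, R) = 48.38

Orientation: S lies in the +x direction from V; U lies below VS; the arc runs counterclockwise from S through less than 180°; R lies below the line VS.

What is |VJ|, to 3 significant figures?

30.4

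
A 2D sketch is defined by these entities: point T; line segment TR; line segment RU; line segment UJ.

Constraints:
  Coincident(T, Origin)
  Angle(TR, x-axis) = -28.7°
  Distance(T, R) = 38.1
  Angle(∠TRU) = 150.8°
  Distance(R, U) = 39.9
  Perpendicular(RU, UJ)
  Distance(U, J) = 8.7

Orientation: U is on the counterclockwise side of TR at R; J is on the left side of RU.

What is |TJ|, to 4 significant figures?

73.82

T is at the origin; TR runs at -28.7° with length 38.1, so R = 38.1·(cos -28.7°, sin -28.7°) = (33.42, -18.30). ∠TRU = 150.8°, so RU runs at -28.7° + (180° − 150.8°) = 0.5000° from the x-axis; with |RU| = 39.9, U = R + 39.9·(cos 0.5000°, sin 0.5000°) = (73.32, -17.95). The perpendicularity gives UJ at right angles to RU; with |UJ| = 8.7 on the left of RU, J = U + 8.7·(-0.008727, 1.000) = (73.24, -9.249). Then |TJ| = |J − T| = 73.82.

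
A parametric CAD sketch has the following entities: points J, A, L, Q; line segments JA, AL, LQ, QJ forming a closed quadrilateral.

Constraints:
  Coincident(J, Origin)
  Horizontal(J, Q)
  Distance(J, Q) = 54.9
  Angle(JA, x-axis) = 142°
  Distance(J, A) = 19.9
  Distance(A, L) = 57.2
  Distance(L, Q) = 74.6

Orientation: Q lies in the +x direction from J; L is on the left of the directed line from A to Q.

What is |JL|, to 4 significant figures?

63.09

J is at the origin; J and Q share the same y with |JQ| = 54.9 and Q in +x, so Q = (54.9, 0). JA runs at 142.0° with |JA| = 19.9, so A = (-15.68, 12.25). L is determined by |AL| = 57.2 and |LQ| = 74.6 together: it lies at the intersection of circle(A, 57.2) and circle(Q, 74.6). With |AQ| = 71.64, the foot of the radical line on AQ is 19.81 from A and the perpendicular offset is √(57.2² − 19.81²) = 53.66. Taking the left-of-AQ solution: L = (13.02, 61.73).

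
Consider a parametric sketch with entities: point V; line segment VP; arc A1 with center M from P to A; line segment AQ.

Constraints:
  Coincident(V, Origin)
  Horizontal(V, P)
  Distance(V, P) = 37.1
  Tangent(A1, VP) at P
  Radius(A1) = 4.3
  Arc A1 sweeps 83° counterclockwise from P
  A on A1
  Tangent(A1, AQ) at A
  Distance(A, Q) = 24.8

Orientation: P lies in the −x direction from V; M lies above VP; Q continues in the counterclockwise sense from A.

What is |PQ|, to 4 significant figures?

29.31

V is at the origin; VP is horizontal with |VP| = 37.1 and P on the −x side, so P = (-37.10, 0.000). Tangency of A1 to VP means the radius MP is perpendicular to VP, so M = P + (0, 4.3) = (-37.10, 4.300). On A1, P sits at bearing -90° from M; an 83° counterclockwise sweep puts A at bearing -7°, so A = M + 4.3·(cos -7°, sin -7°) = (-32.83, 3.776). Tangency of A1 to AQ means the radius MA is perpendicular to AQ, so AQ runs along (−sin -7°, cos -7°); with |AQ| = 24.8, Q = (-29.81, 28.39). Then |PQ| = |Q − P| = 29.31.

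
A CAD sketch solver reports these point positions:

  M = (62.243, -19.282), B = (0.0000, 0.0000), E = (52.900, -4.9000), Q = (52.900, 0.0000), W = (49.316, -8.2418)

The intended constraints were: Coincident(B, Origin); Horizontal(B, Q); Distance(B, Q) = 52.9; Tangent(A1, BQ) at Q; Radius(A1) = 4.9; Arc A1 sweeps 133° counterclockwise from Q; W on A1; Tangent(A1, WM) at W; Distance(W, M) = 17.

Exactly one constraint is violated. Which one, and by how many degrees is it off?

Tangent(A1, WM) at W — off by 6.50°.

B = (0.00, 0.00) ✓; B.y = 0.00, Q.y = 0.00 ✓; |BQ| = 52.90 ✓; ∠(EQ, QB) = 90.00° ✓; |EQ| = 4.900 ✓; bearing(E→W) − bearing(E→Q) = 133.0° ✓; |EW| = 4.900 ✓; ∠(EW, WM) = 83.50° ✗; |WM| = 17.00 ✓.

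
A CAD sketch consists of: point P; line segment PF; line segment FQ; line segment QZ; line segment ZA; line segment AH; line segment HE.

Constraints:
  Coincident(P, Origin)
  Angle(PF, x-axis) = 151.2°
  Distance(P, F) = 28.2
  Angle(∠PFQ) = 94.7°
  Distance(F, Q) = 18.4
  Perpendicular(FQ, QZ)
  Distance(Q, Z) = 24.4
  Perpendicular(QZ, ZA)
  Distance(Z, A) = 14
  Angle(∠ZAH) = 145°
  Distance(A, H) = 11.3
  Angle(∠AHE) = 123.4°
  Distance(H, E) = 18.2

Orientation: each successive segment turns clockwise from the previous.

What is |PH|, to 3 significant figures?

10.5

P is at the origin; PF runs at 151.2° with length 28.2, so F = (-24.7, 13.6). ∠PFQ = 94.7° gives FQ at 65.9° from the x-axis; with |FQ| = 18.4, Q = (-17.2, 30.4). The perpendicularity gives QZ at right angles to FQ, so QZ runs at -24.1°; with |QZ| = 24.4, Z = (5.07, 20.4). QZ ⟂ ZA, so ZA runs at -114°; with |ZA| = 14.0, A = (-0.642, 7.64). ∠ZAH = 145.0° gives AH at -149° from the x-axis; with |AH| = 11.3, H = (-10.3, 1.84). Then |PH| = |H − P| = 10.5.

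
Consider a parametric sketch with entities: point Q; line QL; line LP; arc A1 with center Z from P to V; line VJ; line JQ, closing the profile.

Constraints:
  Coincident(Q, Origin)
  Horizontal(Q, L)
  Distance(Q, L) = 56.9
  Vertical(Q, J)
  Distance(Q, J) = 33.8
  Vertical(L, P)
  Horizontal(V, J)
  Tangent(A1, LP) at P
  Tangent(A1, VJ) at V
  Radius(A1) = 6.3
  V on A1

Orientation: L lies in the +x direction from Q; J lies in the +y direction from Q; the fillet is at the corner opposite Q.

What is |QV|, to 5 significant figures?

60.851

The virtual corner opposite Q is at (56.900, 33.800). A1 meets LP tangentially, so ZP is at right angles to LP and A1 meets VJ tangentially, so ZV is at right angles to VJ, with radius 6.3, so the center Z sits 6.3 in from both sides at Z = (50.600, 27.500). That places the tangent points at P = (56.900, 27.500) on LP and V = (50.600, 33.800) on VJ. Then |QV| = |V − Q| = 60.851.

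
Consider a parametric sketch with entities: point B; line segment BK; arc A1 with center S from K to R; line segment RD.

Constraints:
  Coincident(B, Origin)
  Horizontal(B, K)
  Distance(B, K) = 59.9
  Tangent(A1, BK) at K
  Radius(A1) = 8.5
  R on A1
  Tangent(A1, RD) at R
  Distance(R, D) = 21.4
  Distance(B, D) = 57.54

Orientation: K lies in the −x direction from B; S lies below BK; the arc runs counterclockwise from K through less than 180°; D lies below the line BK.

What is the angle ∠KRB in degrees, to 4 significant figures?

56.33°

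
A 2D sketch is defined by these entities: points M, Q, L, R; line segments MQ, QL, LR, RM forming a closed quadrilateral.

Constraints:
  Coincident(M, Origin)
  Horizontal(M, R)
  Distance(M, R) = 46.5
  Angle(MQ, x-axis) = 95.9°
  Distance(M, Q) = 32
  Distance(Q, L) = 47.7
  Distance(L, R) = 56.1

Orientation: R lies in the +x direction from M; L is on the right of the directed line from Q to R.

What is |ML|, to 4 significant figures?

17.34

Checks: |QL| = 47.70 ✓; |LR| = 56.10 ✓.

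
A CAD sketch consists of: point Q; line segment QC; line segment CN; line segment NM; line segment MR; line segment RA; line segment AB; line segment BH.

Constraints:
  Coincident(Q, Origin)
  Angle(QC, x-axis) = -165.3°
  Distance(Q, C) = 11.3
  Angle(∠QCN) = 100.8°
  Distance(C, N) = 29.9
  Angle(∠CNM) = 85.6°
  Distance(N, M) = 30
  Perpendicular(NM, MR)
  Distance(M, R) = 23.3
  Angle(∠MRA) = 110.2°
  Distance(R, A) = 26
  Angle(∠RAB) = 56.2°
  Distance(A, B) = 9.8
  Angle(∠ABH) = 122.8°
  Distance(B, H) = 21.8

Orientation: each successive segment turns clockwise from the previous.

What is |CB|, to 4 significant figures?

9.017

Q is at the origin; QC runs at -165.3° with length 11.3, so C = (-10.93, -2.867). ∠QCN = 100.8° gives CN at 115.5° from the x-axis; with |CN| = 29.9, N = (-23.80, 24.12). ∠CNM = 85.6° gives NM at 21.10° from the x-axis; with |NM| = 30.0, M = (4.186, 34.92). NM is perpendicular to MR, so MR runs at -68.90°; with |MR| = 23.3, R = (12.57, 13.18). ∠MRA = 110.2° gives RA at -138.7° from the x-axis; with |RA| = 26.0, A = (-6.959, -3.978). ∠RAB = 56.2° gives AB at 97.50° from the x-axis; with |AB| = 9.8, B = (-8.238, 5.738). Then |CB| = |B − C| = 9.017.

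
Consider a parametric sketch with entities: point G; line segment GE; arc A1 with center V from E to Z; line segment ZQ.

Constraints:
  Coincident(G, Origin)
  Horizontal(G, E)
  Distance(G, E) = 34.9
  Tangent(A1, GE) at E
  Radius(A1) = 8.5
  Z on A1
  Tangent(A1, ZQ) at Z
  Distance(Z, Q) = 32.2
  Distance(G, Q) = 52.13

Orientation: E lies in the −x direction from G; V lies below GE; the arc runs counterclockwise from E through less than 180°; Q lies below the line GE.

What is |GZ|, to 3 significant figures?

44.4

Checks: |VZ| = 8.500 ✓; ∠(VZ, ZQ) = 90.00° ✓; |ZQ| = 32.20 ✓; |GQ| = 52.13 ✓.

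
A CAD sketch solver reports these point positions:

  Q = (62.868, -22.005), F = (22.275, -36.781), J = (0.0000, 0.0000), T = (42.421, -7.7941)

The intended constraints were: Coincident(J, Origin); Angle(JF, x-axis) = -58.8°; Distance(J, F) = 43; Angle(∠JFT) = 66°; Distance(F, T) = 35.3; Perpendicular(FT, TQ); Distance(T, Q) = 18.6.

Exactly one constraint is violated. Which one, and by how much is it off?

Distance(T, Q) = 18.6 — off by 6.30.

J = (0.00, 0.00) ✓; JF at -58.80° ✓; |JF| = 43.00 ✓; ∠JFT = 66.00° ✓; |FT| = 35.30 ✓; ∠(FT, TQ) = 90.00° ✓; |TQ| = 24.90 ✗.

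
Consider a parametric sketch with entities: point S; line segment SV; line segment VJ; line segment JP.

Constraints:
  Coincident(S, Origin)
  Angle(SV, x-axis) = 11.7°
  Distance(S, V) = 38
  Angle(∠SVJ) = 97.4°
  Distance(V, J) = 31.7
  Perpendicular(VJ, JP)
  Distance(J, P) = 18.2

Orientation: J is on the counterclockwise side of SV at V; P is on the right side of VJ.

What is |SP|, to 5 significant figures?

66.799

∠SVJ = 97.4°, so VJ runs at 11.7° + (180° − 97.4°) = 94.300° from the x-axis; with |VJ| = 31.7, J = V + 31.7·(cos 94.300°, sin 94.300°) = (34.834, 39.317). VJ is perpendicular to JP; with |JP| = 18.2 on the right of VJ, P = J + 18.2·(0.99719, 0.074979) = (52.982, 40.681). Then |SP| = |P − S| = 66.799.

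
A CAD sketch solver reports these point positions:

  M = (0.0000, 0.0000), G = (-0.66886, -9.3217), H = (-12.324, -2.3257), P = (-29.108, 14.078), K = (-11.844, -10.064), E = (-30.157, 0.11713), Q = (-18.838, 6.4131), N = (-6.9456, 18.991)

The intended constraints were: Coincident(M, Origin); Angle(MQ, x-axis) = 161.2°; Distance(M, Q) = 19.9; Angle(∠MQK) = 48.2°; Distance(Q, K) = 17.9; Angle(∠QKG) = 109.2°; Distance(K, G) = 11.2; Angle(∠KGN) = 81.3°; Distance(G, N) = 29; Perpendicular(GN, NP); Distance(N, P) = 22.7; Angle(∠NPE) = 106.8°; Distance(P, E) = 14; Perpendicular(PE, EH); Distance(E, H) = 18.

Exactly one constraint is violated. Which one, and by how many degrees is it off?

Perpendicular(PE, EH) — off by 3.50°.

M = (0.00, 0.00) ✓; MQ at 161.2° ✓; |MQ| = 19.90 ✓; ∠MQK = 48.20° ✓; |QK| = 17.90 ✓; ∠QKG = 109.2° ✓; |KG| = 11.20 ✓; ∠KGN = 81.30° ✓; |GN| = 29.00 ✓; ∠(GN, NP) = 90.00° ✓; |NP| = 22.70 ✓; ∠NPE = 106.8° ✓; |PE| = 14.00 ✓; ∠(PE, EH) = 86.50° ✗; |EH| = 18.00 ✓.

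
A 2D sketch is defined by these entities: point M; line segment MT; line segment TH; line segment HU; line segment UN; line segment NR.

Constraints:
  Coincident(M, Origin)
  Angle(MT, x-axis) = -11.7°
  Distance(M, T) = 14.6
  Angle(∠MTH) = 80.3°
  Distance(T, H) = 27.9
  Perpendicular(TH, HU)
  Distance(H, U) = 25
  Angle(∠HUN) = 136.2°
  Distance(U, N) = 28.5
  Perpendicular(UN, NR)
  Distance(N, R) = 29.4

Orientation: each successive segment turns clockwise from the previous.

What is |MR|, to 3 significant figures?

18.9

∠HUN = 136.2° gives UN at 115° from the x-axis; with |UN| = 28.5, N = (-31.1, 6.06). The perpendicularity gives NR at right angles to UN, so NR runs at 24.8°; with |NR| = 29.4, R = (-4.43, 18.4). Then |MR| = |R − M| = 18.9.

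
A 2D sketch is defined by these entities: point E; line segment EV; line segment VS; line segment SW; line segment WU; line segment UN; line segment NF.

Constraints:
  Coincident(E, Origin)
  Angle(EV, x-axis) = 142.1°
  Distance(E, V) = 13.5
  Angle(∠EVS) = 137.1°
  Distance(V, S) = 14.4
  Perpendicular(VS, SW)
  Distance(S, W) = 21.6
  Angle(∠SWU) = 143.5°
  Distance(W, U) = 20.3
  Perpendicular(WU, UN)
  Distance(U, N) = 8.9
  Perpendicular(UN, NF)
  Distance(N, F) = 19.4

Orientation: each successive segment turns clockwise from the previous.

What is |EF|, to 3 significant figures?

18.4

E is at the origin; EV runs at 142.1° with length 13.5, so V = (-10.7, 8.29). ∠EVS = 137.1° gives VS at 99.2° from the x-axis; with |VS| = 14.4, S = (-13.0, 22.5). VS is perpendicular to SW, so SW runs at 9.20°; with |SW| = 21.6, W = (8.37, 26.0). ∠SWU = 143.5° gives WU at -27.3° from the x-axis; with |WU| = 20.3, U = (26.4, 16.7). The perpendicularity gives UN at right angles to WU, so UN runs at -117°; with |UN| = 8.9, N = (22.3, 8.74). UN ⟂ NF, so NF runs at 153°; with |NF| = 19.4, F = (5.08, 17.6). Then |EF| = |F − E| = 18.4.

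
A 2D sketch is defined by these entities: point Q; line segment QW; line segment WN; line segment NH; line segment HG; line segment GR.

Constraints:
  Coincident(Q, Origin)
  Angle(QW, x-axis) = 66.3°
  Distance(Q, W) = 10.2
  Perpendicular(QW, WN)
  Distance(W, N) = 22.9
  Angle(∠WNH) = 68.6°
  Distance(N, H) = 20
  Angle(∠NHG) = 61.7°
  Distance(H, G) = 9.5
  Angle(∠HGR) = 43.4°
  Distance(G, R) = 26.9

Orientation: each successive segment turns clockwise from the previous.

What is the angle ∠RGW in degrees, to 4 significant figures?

136.0°

Q is at the origin; QW runs at 66.3° with length 10.2, so W = (4.100, 9.340). QW ⟂ WN, so WN runs at -23.70°; with |WN| = 22.9, N = (25.07, 0.1352). ∠WNH = 68.6° gives NH at -135.1° from the x-axis; with |NH| = 20.0, H = (10.90, -13.98). ∠NHG = 61.7° gives HG at 106.6° from the x-axis; with |HG| = 9.5, G = (8.188, -4.878). ∠HGR = 43.4° gives GR at -30.00° from the x-axis; with |GR| = 26.9, R = (31.48, -18.33). Then cos ∠RGW = GR·GW / (|GR||GW|), giving 136.0°.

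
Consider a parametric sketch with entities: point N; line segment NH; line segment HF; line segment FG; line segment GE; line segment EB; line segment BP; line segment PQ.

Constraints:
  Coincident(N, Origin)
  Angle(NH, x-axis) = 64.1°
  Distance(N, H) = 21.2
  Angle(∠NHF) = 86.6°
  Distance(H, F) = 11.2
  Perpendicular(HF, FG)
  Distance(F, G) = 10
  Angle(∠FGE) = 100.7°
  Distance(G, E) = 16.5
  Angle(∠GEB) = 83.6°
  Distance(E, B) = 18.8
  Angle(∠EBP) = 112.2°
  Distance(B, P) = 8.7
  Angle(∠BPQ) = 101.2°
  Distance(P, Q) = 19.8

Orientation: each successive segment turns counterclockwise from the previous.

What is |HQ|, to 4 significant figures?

14.79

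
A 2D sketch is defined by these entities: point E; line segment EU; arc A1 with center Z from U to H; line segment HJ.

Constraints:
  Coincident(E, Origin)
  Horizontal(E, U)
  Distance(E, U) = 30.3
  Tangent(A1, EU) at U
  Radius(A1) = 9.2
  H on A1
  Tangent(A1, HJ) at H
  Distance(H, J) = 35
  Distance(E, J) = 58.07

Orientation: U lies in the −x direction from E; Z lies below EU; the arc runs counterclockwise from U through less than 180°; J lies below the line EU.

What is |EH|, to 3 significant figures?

40.7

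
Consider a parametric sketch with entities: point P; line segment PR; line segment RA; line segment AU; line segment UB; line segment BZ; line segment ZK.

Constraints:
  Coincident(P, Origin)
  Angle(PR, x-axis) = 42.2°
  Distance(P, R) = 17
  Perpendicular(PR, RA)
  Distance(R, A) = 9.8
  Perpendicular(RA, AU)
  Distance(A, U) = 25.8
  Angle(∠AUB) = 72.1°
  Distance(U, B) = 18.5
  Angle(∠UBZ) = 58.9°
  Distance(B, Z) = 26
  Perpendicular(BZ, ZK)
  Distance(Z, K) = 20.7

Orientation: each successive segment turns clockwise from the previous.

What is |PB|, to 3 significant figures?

8.40

P is at the origin; PR runs at 42.2° with length 17.0, so R = (12.6, 11.4). PR is perpendicular to RA, so RA runs at -47.8°; with |RA| = 9.8, A = (19.2, 4.16). RA is perpendicular to AU, so AU runs at -138°; with |AU| = 25.8, U = (0.0638, -13.2). ∠AUB = 72.1° gives UB at 114° from the x-axis; with |UB| = 18.5, B = (-7.55, 3.69). Then |PB| = |B − P| = 8.40.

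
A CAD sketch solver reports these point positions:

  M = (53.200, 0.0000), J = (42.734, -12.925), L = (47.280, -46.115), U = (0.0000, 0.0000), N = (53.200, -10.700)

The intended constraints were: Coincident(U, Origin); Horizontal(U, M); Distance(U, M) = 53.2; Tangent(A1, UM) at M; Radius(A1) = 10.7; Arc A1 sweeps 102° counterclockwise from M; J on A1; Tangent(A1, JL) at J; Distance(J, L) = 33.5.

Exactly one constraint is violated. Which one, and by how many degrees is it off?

Tangent(A1, JL) at J — off by 4.20°.

U = (0.00, 0.00) ✓; U.y = 0.00, M.y = 0.00 ✓; |UM| = 53.20 ✓; ∠(NM, MU) = 90.00° ✓; |NM| = 10.70 ✓; bearing(N→J) − bearing(N→M) = 102.0° ✓; |NJ| = 10.70 ✓; ∠(NJ, JL) = 94.20° ✗; |JL| = 33.50 ✓.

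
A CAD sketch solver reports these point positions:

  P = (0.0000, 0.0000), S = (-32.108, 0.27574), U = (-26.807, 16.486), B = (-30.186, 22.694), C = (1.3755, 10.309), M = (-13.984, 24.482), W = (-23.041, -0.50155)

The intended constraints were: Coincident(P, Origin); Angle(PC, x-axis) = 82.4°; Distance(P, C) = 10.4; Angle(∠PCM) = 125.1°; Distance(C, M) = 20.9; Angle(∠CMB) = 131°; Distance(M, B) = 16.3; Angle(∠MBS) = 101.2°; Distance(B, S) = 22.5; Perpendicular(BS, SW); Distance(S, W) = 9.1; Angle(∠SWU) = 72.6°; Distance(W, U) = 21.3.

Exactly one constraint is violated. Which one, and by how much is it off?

Distance(W, U) = 21.3 — off by 3.90.

P = (0.00, 0.00) ✓; PC at 82.40° ✓; |PC| = 10.40 ✓; ∠PCM = 125.1° ✓; |CM| = 20.90 ✓; ∠CMB = 131.0° ✓; |MB| = 16.30 ✓; ∠MBS = 101.2° ✓; |BS| = 22.50 ✓; ∠(BS, SW) = 90.00° ✓; |SW| = 9.100 ✓; ∠SWU = 72.60° ✓; |WU| = 17.40 ✗.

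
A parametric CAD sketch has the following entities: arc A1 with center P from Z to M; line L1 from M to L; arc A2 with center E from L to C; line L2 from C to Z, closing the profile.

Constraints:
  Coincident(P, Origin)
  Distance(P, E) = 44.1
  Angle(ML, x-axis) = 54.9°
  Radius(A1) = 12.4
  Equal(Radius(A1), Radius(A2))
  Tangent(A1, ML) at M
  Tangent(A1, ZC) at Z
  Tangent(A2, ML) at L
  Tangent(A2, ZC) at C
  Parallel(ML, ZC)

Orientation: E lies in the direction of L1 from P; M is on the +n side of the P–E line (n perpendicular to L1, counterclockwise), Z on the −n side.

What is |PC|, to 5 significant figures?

45.810

The slot axis is L1's direction at 54.9°, so u = (cos 54.9°, sin 54.9°) = (0.57501, 0.81815) and n = (−sin 54.9°, cos 54.9°) = (-0.81815, 0.57501). P is at the origin and E lies 44.1 along u from P, so E = 44.1·u = (25.358, 36.080). Tangency of A1 to both parallel lines with radius 12.4 puts M and Z at P ± 12.4·n: M = (-10.145, 7.1301), Z = (10.145, -7.1301). Equal radii place L and C the same way about E: L = E + 12.4·n = (15.213, 43.210), C = E − 12.4·n = (35.503, 28.950). Then |PC| = |C − P| = 45.810.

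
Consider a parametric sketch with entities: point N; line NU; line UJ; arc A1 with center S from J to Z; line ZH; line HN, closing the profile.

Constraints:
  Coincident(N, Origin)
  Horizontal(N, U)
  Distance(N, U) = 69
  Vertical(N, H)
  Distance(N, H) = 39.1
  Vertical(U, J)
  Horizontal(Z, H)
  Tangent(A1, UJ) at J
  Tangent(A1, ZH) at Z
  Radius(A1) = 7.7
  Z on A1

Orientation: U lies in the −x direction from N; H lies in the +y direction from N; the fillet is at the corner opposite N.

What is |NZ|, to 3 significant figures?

72.7

The virtual corner opposite N is at (-69.0, 39.1). Tangency of A1 to UJ means the radius SJ is perpendicular to UJ and A1 meets ZH tangentially, so SZ is at right angles to ZH, with radius 7.7, so the center S sits 7.7 in from both sides at S = (-61.3, 31.4). That places the tangent points at J = (-69.0, 31.4) on UJ and Z = (-61.3, 39.1) on ZH. Then |NZ| = |Z − N| = 72.7.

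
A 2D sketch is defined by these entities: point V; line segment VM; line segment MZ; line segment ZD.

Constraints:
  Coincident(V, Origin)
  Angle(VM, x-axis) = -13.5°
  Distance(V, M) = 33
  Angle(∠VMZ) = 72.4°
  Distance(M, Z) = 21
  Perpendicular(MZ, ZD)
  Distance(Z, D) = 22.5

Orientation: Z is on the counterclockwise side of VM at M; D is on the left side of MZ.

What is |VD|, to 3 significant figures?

14.2

V is at the origin; VM runs at -13.5° with length 33.0, so M = 33.0·(cos -13.5°, sin -13.5°) = (32.1, -7.70). ∠VMZ = 72.4°, so MZ runs at -13.5° + (180° − 72.4°) = 94.1° from the x-axis; with |MZ| = 21.0, Z = M + 21.0·(cos 94.1°, sin 94.1°) = (30.6, 13.2). MZ ⟂ ZD; with |ZD| = 22.5 on the left of MZ, D = Z + 22.5·(-0.997, -0.0715) = (8.14, 11.6). Then |VD| = |D − V| = 14.2.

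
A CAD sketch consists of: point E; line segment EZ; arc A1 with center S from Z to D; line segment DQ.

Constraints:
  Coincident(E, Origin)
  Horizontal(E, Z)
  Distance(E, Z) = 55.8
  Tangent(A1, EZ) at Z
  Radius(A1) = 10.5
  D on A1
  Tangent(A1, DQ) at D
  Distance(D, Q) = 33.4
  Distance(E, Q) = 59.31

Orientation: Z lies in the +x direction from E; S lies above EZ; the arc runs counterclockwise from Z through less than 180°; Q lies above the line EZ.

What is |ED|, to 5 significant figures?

66.001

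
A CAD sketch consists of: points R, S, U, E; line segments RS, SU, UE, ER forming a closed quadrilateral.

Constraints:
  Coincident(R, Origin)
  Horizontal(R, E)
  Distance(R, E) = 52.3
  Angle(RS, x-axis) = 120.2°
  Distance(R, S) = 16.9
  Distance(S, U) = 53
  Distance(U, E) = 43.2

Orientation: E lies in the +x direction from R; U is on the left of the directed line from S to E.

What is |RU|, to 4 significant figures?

55.41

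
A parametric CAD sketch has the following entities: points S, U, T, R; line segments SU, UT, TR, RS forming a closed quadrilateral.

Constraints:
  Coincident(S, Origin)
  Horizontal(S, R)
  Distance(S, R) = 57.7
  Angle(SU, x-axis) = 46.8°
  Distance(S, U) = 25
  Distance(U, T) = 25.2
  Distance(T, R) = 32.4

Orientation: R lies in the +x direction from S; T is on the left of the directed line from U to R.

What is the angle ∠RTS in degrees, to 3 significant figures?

87.8°

S is at the origin; SR is horizontal with |SR| = 57.7 and R in +x, so R = (57.7, 0). SU runs at 46.8° with |SU| = 25.0, so U = (17.1, 18.2). T is determined by |UT| = 25.2 and |TR| = 32.4 together: it lies at the intersection of circle(U, 25.2) and circle(R, 32.4). With |UR| = 44.5, the foot of the radical line on UR is 17.6 from U and the perpendicular offset is √(25.2² − 17.6²) = 18.1. Taking the left-of-UR solution: T = (40.5, 27.5).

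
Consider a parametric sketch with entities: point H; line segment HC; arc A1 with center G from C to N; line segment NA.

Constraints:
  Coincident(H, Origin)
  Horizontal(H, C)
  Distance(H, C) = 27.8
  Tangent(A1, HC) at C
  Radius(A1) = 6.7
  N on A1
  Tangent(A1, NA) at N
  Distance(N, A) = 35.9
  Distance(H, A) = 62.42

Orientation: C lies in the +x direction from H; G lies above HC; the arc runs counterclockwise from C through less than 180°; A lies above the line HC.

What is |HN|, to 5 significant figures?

33.592

H is at the origin; HC is horizontal with |HC| = 27.8 and C on the +x side, so C = (27.800, 0.0000). A1 meets HC tangentially, so GC is at right angles to HC, so G = C + (0, 6.7) = (27.800, 6.7000). Since GN ⟂ NA (tangency), |GA| = √(6.7² + 35.9²) = 36.520 regardless of where N sits on A1. So A lies on both circle(H, 62.42) and circle(G, 36.520); the above-HC intersection is A = (52.756, 33.363). N is the foot of the tangent from A: N = (33.449, 3.0967).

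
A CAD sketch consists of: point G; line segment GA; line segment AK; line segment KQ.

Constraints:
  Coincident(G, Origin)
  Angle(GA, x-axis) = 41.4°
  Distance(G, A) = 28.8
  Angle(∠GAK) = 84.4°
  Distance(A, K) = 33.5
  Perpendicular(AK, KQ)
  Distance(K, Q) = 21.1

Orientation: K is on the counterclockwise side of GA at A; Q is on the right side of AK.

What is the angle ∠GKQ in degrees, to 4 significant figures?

133.0°

G is at the origin; GA runs at 41.4° with length 28.8, so A = 28.8·(cos 41.4°, sin 41.4°) = (21.60, 19.05). ∠GAK = 84.4°, so AK runs at 41.4° + (180° − 84.4°) = 137.0° from the x-axis; with |AK| = 33.5, K = A + 33.5·(cos 137.0°, sin 137.0°) = (-2.897, 41.89). AK ⟂ KQ; with |KQ| = 21.1 on the right of AK, Q = K + 21.1·(0.6820, 0.7314) = (11.49, 57.32). Then cos ∠GKQ = KG·KQ / (|KG||KQ|), giving 133.0°.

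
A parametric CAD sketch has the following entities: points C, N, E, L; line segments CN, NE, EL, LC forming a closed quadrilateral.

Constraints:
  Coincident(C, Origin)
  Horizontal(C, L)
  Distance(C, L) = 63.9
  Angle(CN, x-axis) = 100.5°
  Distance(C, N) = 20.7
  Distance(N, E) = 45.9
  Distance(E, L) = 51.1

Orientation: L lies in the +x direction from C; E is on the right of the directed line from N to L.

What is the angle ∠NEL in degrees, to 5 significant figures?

93.370°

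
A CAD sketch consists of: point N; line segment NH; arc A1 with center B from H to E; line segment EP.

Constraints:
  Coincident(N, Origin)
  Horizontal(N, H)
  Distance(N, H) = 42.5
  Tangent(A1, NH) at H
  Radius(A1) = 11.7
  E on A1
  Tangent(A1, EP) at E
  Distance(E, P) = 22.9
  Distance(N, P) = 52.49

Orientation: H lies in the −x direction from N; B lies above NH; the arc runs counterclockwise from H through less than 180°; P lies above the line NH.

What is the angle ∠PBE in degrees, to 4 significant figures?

62.94°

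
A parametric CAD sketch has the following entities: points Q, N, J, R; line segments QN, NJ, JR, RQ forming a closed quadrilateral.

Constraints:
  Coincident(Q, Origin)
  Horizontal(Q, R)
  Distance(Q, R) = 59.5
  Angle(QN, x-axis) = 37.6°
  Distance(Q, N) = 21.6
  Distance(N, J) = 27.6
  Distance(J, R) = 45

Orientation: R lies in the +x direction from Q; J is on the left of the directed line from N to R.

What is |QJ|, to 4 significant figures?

48.58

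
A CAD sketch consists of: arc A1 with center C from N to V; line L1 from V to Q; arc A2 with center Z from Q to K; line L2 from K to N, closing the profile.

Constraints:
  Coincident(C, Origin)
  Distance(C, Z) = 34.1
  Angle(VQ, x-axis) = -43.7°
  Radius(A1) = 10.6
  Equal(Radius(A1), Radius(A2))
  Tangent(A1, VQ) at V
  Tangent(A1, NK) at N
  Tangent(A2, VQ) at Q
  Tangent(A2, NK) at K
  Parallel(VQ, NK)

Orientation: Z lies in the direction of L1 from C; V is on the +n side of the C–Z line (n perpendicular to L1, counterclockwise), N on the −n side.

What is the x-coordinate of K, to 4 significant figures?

17.33

The slot axis is L1's direction at -43.7°, so u = (cos -43.7°, sin -43.7°) = (0.7230, -0.6909) and n = (−sin -43.7°, cos -43.7°) = (0.6909, 0.7230). C is at the origin and Z lies 34.1 along u from C, so Z = 34.1·u = (24.65, -23.56). Tangency of A1 to both parallel lines with radius 10.6 puts V and N at C ± 10.6·n: V = (7.323, 7.663), N = (-7.323, -7.663). Equal radii place Q and K the same way about Z: Q = Z + 10.6·n = (31.98, -15.90), K = Z − 10.6·n = (17.33, -31.22). So K.x = 17.33.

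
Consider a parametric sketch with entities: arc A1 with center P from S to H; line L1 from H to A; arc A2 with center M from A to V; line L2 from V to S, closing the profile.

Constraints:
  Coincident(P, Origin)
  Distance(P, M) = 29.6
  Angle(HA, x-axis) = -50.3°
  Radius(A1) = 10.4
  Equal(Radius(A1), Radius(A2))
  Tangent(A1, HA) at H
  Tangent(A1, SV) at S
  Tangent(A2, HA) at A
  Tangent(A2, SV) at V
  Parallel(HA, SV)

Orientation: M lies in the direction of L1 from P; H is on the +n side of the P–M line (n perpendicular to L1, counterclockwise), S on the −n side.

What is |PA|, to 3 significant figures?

31.4

The slot axis is L1's direction at -50.3°, so u = (cos -50.3°, sin -50.3°) = (0.639, -0.769) and n = (−sin -50.3°, cos -50.3°) = (0.769, 0.639). P is at the origin and M lies 29.6 along u from P, so M = 29.6·u = (18.9, -22.8). Tangency of A1 to both parallel lines with radius 10.4 puts H and S at P ± 10.4·n: H = (8.00, 6.64), S = (-8.00, -6.64). Equal radii place A and V the same way about M: A = M + 10.4·n = (26.9, -16.1), V = M − 10.4·n = (10.9, -29.4). Then |PA| = |A − P| = 31.4.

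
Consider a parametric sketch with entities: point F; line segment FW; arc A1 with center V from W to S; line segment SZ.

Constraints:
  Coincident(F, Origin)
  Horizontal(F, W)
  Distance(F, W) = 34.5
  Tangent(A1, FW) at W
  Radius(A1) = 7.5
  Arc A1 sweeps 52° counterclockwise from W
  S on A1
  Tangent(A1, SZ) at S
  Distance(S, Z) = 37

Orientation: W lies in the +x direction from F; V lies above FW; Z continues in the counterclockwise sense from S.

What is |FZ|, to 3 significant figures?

70.8

F is at the origin; F and W share the same y with |FW| = 34.5 and W on the +x side, so W = (34.5, 0.00). The tangent condition forces VW to be normal to FW, so V = W + (0, 7.5) = (34.5, 7.50). On A1, W sits at bearing -90° from V; a 52° counterclockwise sweep puts S at bearing -38°, so S = V + 7.5·(cos -38°, sin -38°) = (40.4, 2.88). A1 meets SZ tangentially, so VS is at right angles to SZ, so SZ runs along (−sin -38°, cos -38°); with |SZ| = 37.0, Z = (63.2, 32.0). Then |FZ| = |Z − F| = 70.8.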